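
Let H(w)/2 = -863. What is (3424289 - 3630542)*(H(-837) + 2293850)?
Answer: -472757451372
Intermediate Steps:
H(w) = -1726 (H(w) = 2*(-863) = -1726)
(3424289 - 3630542)*(H(-837) + 2293850) = (3424289 - 3630542)*(-1726 + 2293850) = -206253*2292124 = -472757451372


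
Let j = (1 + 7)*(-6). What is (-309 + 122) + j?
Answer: -235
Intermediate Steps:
j = -48 (j = 8*(-6) = -48)
(-309 + 122) + j = (-309 + 122) - 48 = -187 - 48 = -235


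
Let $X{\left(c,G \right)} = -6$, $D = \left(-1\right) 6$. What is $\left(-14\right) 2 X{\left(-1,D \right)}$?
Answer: $168$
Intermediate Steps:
$D = -6$
$\left(-14\right) 2 X{\left(-1,D \right)} = \left(-14\right) 2 \left(-6\right) = \left(-28\right) \left(-6\right) = 168$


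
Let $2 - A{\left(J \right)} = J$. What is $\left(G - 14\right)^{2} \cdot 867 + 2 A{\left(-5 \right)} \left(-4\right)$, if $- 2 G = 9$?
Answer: $\frac{1186699}{4} \approx 2.9668 \cdot 10^{5}$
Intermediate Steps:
$G = - \frac{9}{2}$ ($G = \left(- \frac{1}{2}\right) 9 = - \frac{9}{2} \approx -4.5$)
$A{\left(J \right)} = 2 - J$
$\left(G - 14\right)^{2} \cdot 867 + 2 A{\left(-5 \right)} \left(-4\right) = \left(- \frac{9}{2} - 14\right)^{2} \cdot 867 + 2 \left(2 - -5\right) \left(-4\right) = \left(- \frac{37}{2}\right)^{2} \cdot 867 + 2 \left(2 + 5\right) \left(-4\right) = \frac{1369}{4} \cdot 867 + 2 \cdot 7 \left(-4\right) = \frac{1186923}{4} + 14 \left(-4\right) = \frac{1186923}{4} - 56 = \frac{1186699}{4}$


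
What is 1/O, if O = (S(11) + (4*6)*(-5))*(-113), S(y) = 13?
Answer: 1/12091 ≈ 8.2706e-5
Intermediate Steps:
O = 12091 (O = (13 + (4*6)*(-5))*(-113) = (13 + 24*(-5))*(-113) = (13 - 120)*(-113) = -107*(-113) = 12091)
1/O = 1/12091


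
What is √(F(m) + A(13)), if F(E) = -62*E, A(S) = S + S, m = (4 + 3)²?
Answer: 2*I*√753 ≈ 54.882*I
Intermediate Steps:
m = 49 (m = 7² = 49)
A(S) = 2*S
√(F(m) + A(13)) = √(-62*49 + 2*13) = √(-3038 + 26) = √(-3012) = 2*I*√753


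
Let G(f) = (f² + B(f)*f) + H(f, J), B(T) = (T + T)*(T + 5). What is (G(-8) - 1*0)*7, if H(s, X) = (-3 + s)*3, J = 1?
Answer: -2471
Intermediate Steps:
H(s, X) = -9 + 3*s
B(T) = 2*T*(5 + T) (B(T) = (2*T)*(5 + T) = 2*T*(5 + T))
G(f) = -9 + f² + 3*f + 2*f²*(5 + f) (G(f) = (f² + (2*f*(5 + f))*f) + (-9 + 3*f) = (f² + 2*f²*(5 + f)) + (-9 + 3*f) = -9 + f² + 3*f + 2*f²*(5 + f))
(G(-8) - 1*0)*7 = ((-9 + 2*(-8)³ + 3*(-8) + 11*(-8)²) - 1*0)*7 = ((-9 + 2*(-512) - 24 + 11*64) + 0)*7 = ((-9 - 1024 - 24 + 704) + 0)*7 = (-353 + 0)*7 = -353*7 = -2471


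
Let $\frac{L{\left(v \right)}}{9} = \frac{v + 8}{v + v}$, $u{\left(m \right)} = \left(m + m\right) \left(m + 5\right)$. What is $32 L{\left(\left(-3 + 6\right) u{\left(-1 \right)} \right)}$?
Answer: $96$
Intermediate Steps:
$u{\left(m \right)} = 2 m \left(5 + m\right)$
$L{\left(v \right)} = \frac{9 \left(8 + v\right)}{2 v}$ ($L{\left(v \right)} = 9 \frac{v + 8}{v + v} = 9 \frac{8 + v}{2 v} = \frac{9 \left(8 + v\right)}{2 v}$)
$32 L{\left(\left(-3 + 6\right) u{\left(-1 \right)} \right)} = 32 \left(\frac{9}{2} + \frac{36}{\left(-3 + 6\right) 2 \left(-1\right) \left(5 - 1\right)}\right) = 32 \left(\frac{9}{2} + \frac{36}{3 \cdot 2 \left(-1\right) 4}\right) = 32 \left(\frac{9}{2} + \frac{36}{3 \left(-8\right)}\right) = 32 \left(\frac{9}{2} + \frac{36}{-24}\right) = 32 \left(\frac{9}{2} + 36 \left(- \frac{1}{24}\right)\right) = 32 \left(\frac{9}{2} - \frac{3}{2}\right) = 32 \cdot 3 = 96$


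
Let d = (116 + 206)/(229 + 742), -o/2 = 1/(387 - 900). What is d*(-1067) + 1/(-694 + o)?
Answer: -122319713603/345695420 ≈ -353.84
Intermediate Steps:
o = 2/513 (o = -2/(387 - 900) = -2/(-513) = -2*(-1/513) = 2/513 ≈ 0.0038986)
d = 322/971 ≈ 0.33162
d*(-1067) + 1/(-694 + o) = (322/971)*(-1067) + 1/(-694 + 2/513) = -343574/971 + 1/(-356020/513) = -343574/971 - 513/356020 = -122319713603/345695420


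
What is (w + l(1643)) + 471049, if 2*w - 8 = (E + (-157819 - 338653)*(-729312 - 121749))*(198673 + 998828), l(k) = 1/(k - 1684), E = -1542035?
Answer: 20745007972153438881/82 ≈ 2.5299e+17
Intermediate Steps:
l(k) = 1/(-1684 + k)
w = 505975804197922265/2 (w = 4 + ((-1542035 + (-157819 - 338653)*(-729312 - 121749))*(198673 + 998828))/2 = 4 + ((-1542035 - 496472*(-851061))*1197501)/2 = 4 + ((-1542035 + 422527956792)*1197501)/2 = 4 + (422526414757*1197501)/2 = 4 + (1/2)*505975804197922257 = 4 + 505975804197922257/2 = 505975804197922265/2 ≈ 2.5299e+17)
(w + l(1643)) + 471049 = (505975804197922265/2 + 1/(-1684 + 1643)) + 471049 = (505975804197922265/2 + 1/(-41)) + 471049 = (505975804197922265/2 - 1/41) + 471049 = 20745007972114812863/82 + 471049 = 20745007972153438881/82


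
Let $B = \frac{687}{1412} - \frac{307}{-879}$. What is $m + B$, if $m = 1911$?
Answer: $\frac{2372871185}{1241148} \approx 1911.8$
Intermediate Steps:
$B = \frac{1037357}{1241148}$ ($B = 687 \cdot \frac{1}{1412} - - \frac{307}{879} = \frac{687}{1412} + \frac{307}{879} = \frac{1037357}{1241148} \approx 0.8358$)
$m + B = 1911 + \frac{1037357}{1241148} = \frac{2372871185}{1241148}$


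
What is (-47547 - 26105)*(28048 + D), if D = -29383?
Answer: 98325420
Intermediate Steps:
(-47547 - 26105)*(28048 + D) = (-47547 - 26105)*(28048 - 29383) = -73652*(-1335) = 98325420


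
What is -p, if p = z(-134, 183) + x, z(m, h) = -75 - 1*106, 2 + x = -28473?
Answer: 28656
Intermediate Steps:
x = -28475 (x = -2 - 28473 = -28475)
z(m, h) = -181 (z(m, h) = -75 - 106 = -181)
p = -28656 (p = -181 - 28475 = -28656)
-p = -1*(-28656) = 28656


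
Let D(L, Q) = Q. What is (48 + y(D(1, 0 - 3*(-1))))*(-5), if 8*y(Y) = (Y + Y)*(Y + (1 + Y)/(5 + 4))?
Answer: -3035/12 ≈ -252.92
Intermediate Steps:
y(Y) = Y*(1/9 + 10*Y/9)/4 (y(Y) = ((Y + Y)*(Y + (1 + Y)/(5 + 4)))/8 = ((2*Y)*(Y + (1 + Y)/9))/8 = ((2*Y)*(Y + (1 + Y)*(1/9)))/8 = ((2*Y)*(Y + (1/9 + Y/9)))/8 = ((2*Y)*(1/9 + 10*Y/9))/8 = (2*Y*(1/9 + 10*Y/9))/8 = Y*(1/9 + 10*Y/9)/4)
(48 + y(D(1, 0 - 3*(-1))))*(-5) = (48 + (0 - 3*(-1))*(1 + 10*(0 - 3*(-1)))/36)*(-5) = (48 + (0 + 3)*(1 + 10*(0 + 3))/36)*(-5) = (48 + (1/36)*3*(1 + 10*3))*(-5) = (48 + (1/36)*3*(1 + 30))*(-5) = (48 + (1/36)*3*31)*(-5) = (48 + 31/12)*(-5) = (607/12)*(-5) = -3035/12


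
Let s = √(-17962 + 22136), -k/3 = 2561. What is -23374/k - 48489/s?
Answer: 1798/591 - 48489*√4174/4174 ≈ -747.49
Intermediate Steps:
k = -7683 (k = -3*2561 = -7683)
s = √4174 ≈ 64.606
-23374/k - 48489/s = -23374/(-7683) - 48489*√4174/4174 = -23374*(-1/7683) - 48489*√4174/4174 = 1798/591 - 48489*√4174/4174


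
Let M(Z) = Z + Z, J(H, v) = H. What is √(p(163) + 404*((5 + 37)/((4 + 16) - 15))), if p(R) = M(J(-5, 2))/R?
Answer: √2254073210/815 ≈ 58.254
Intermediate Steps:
M(Z) = 2*Z
p(R) = -10/R (p(R) = (2*(-5))/R = -10/R)
√(p(163) + 404*((5 + 37)/((4 + 16) - 15))) = √(-10/163 + 404*((5 + 37)/((4 + 16) - 15))) = √(-10*1/163 + 404*(42/(20 - 15))) = √(-10/163 + 404*(42/5)) = √(-10/163 + 16968/5) = √(2765734/815) = √2254073210/815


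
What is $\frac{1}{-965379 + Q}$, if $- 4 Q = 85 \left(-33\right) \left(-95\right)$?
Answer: $- \frac{4}{4127991} \approx -9.6899 \cdot 10^{-7}$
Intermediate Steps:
$Q = - \frac{266475}{4}$ ($Q = - \frac{85 \left(-33\right) \left(-95\right)}{4} = - \frac{\left(-2805\right) \left(-95\right)}{4} = \left(- \frac{1}{4}\right) 266475 = - \frac{266475}{4} \approx -66619.0$)
$\frac{1}{-965379 + Q} = \frac{1}{-965379 - \frac{266475}{4}} = \frac{1}{- \frac{4127991}{4}} = - \frac{4}{4127991}$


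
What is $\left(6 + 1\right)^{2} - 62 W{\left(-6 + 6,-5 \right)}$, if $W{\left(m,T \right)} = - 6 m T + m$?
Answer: $49$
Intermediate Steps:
$W{\left(m,T \right)} = m - 6 T m$ ($W{\left(m,T \right)} = - 6 T m + m = m - 6 T m$)
$\left(6 + 1\right)^{2} - 62 W{\left(-6 + 6,-5 \right)} = \left(6 + 1\right)^{2} - 62 \left(-6 + 6\right) \left(1 - -30\right) = 7^{2} - 62 \cdot 0 \left(1 + 30\right) = 49 - 62 \cdot 0 \cdot 31 = 49 - 0 = 49 + 0 = 49$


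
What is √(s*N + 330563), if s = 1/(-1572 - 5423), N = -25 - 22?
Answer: 2*√4043614045710/6995 ≈ 574.95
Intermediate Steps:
N = -47
s = -1/6995 (s = 1/(-6995) = -1/6995 ≈ -0.00014296)
√(s*N + 330563) = √(-1/6995*(-47) + 330563) = √(47/6995 + 330563) = √(2312288232/6995) = 2*√4043614045710/6995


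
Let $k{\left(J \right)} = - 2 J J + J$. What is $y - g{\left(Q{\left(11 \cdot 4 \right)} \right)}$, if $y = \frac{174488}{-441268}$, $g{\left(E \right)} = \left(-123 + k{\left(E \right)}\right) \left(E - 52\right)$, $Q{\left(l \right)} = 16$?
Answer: $- \frac{2458347650}{110317} \approx -22284.0$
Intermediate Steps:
$k{\left(J \right)} = J - 2 J^{2}$ ($k{\left(J \right)} = - 2 J^{2} + J = J - 2 J^{2}$)
$g{\left(E \right)} = \left(-123 + E \left(1 - 2 E\right)\right) \left(-52 + E\right)$ ($g{\left(E \right)} = \left(-123 + E \left(1 - 2 E\right)\right) \left(E - 52\right) = \left(-123 + E \left(1 - 2 E\right)\right) \left(-52 + E\right)$)
$y = - \frac{43622}{110317}$ ($y = 174488 \left(- \frac{1}{441268}\right) = - \frac{43622}{110317} \approx -0.39542$)
$y - g{\left(Q{\left(11 \cdot 4 \right)} \right)} = - \frac{43622}{110317} - \left(6396 - 2800 - 2 \cdot 16^{3} + 105 \cdot 16^{2}\right) = - \frac{43622}{110317} - \left(6396 - 2800 - 8192 + 105 \cdot 256\right) = - \frac{43622}{110317} - \left(6396 - 2800 - 8192 + 26880\right) = - \frac{43622}{110317} - 22284 = - \frac{2458347650}{110317}$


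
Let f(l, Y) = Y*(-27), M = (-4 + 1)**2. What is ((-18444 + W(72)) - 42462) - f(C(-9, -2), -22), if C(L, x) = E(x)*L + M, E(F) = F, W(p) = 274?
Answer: -61226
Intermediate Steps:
M = 9 (M = (-3)**2 = 9)
C(L, x) = 9 + L*x (C(L, x) = x*L + 9 = L*x + 9 = 9 + L*x)
f(l, Y) = -27*Y
((-18444 + W(72)) - 42462) - f(C(-9, -2), -22) = ((-18444 + 274) - 42462) - (-27)*(-22) = (-18170 - 42462) - 1*594 = -60632 - 594 = -61226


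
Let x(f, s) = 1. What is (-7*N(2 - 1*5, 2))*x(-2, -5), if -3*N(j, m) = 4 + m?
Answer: 14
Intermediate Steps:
N(j, m) = -4/3 - m/3 (N(j, m) = -(4 + m)/3 = -4/3 - m/3)
(-7*N(2 - 1*5, 2))*x(-2, -5) = -7*(-4/3 - ⅓*2)*1 = -7*(-4/3 - ⅔)*1 = -7*(-2)*1 = 14*1 = 14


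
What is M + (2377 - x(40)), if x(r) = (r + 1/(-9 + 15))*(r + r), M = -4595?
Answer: -16294/3 ≈ -5431.3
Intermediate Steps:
x(r) = 2*r*(1/6 + r) (x(r) = (r + 1/6)*(2*r) = (1/6 + r)*(2*r) = 2*r*(1/6 + r))
M + (2377 - x(40)) = -4595 + (2377 - 40*(1 + 6*40)/3) = -4595 + (2377 - 40*(1 + 240)/3) = -4595 + (2377 - 40*241/3) = -4595 + (2377 - 1*9640/3) = -4595 + (2377 - 9640/3) = -4595 - 2509/3 = -16294/3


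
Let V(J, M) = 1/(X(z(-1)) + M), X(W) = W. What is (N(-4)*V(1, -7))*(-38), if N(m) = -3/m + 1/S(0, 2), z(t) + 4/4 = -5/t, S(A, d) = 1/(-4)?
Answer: -247/6 ≈ -41.167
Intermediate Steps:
S(A, d) = -¼
z(t) = -1 - 5/t
N(m) = -4 - 3/m (N(m) = -3/m + 1/(-¼) = -3/m + 1*(-4) = -3/m - 4 = -4 - 3/m)
V(J, M) = 1/(4 + M) (V(J, M) = 1/((-5 - 1*(-1))/(-1) + M) = 1/(-(-5 + 1) + M) = 1/(-1*(-4) + M) = 1/(4 + M))
(N(-4)*V(1, -7))*(-38) = ((-4 - 3/(-4))/(4 - 7))*(-38) = ((-4 - 3*(-¼))/(-3))*(-38) = ((-4 + ¾)*(-⅓))*(-38) = -13/4*(-⅓)*(-38) = (13/12)*(-38) = -247/6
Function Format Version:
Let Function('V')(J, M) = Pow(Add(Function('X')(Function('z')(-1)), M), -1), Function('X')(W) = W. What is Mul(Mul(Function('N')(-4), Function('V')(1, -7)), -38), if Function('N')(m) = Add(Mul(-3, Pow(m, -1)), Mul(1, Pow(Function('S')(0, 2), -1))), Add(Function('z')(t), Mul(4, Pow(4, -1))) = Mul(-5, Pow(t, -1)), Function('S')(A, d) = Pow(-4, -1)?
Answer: Rational(-247, 6) ≈ -41.167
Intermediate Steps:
Function('S')(A, d) = Rational(-1, 4)
Function('z')(t) = Add(-1, Mul(-5, Pow(t, -1)))
Function('N')(m) = Add(-4, Mul(-3, Pow(m, -1))) (Function('N')(m) = Add(Mul(-3, Pow(m, -1)), Mul(1, Pow(Rational(-1, 4), -1))) = Add(Mul(-3, Pow(m, -1)), Mul(1, -4)) = Add(Mul(-3, Pow(m, -1)), -4) = Add(-4, Mul(-3, Pow(m, -1))))
Function('V')(J, M) = Pow(Add(4, M), -1) (Function('V')(J, M) = Pow(Add(Mul(Pow(-1, -1), Add(-5, Mul(-1, -1))), M), -1) = Pow(Add(Mul(-1, Add(-5, 1)), M), -1) = Pow(Add(Mul(-1, -4), M), -1) = Pow(Add(4, M), -1))
Mul(Mul(Function('N')(-4), Function('V')(1, -7)), -38) = Mul(Mul(Add(-4, Mul(-3, Pow(-4, -1))), Pow(Add(4, -7), -1)), -38) = Mul(Mul(Add(-4, Mul(-3, Rational(-1, 4))), Pow(-3, -1)), -38) = Mul(Mul(Add(-4, Rational(3, 4)), Rational(-1, 3)), -38) = Mul(Mul(Rational(-13, 4), Rational(-1, 3)), -38) = Mul(Rational(13, 12), -38) = Rational(-247, 6)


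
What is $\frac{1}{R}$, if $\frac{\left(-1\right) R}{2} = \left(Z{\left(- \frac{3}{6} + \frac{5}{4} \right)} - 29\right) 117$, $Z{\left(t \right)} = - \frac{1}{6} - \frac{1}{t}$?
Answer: $\frac{1}{7137} \approx 0.00014011$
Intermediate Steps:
$Z{\left(t \right)} = - \frac{1}{6} - \frac{1}{t}$ ($Z{\left(t \right)} = \left(-1\right) \frac{1}{6} - \frac{1}{t} = - \frac{1}{6} - \frac{1}{t}$)
$R = 7137$ ($R = - 2 \left(\frac{-6 - \left(- \frac{3}{6} + \frac{5}{4}\right)}{6 \left(- \frac{3}{6} + \frac{5}{4}\right)} - 29\right) 117 = - 2 \left(\frac{-6 - \left(\left(-3\right) \frac{1}{6} + 5 \cdot \frac{1}{4}\right)}{6 \left(\left(-3\right) \frac{1}{6} + 5 \cdot \frac{1}{4}\right)} - 29\right) 117 = - 2 \left(\frac{-6 - \left(- \frac{1}{2} + \frac{5}{4}\right)}{6 \left(- \frac{1}{2} + \frac{5}{4}\right)} - 29\right) 117 = - 2 \left(\frac{-6 - \frac{3}{4}}{6 \cdot \frac{3}{4}} - 29\right) 117 = - 2 \left(\frac{1}{6} \cdot \frac{4}{3} \left(-6 - \frac{3}{4}\right) - 29\right) 117 = - 2 \left(\frac{1}{6} \cdot \frac{4}{3} \left(- \frac{27}{4}\right) - 29\right) 117 = - 2 \left(- \frac{3}{2} - 29\right) 117 = - 2 \left(\left(- \frac{61}{2}\right) 117\right) = \left(-2\right) \left(- \frac{7137}{2}\right) = 7137$)
$\frac{1}{R} = \frac{1}{7137}$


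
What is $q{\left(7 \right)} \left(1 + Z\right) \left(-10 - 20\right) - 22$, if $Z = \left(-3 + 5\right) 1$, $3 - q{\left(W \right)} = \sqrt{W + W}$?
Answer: $-292 + 90 \sqrt{14} \approx 44.749$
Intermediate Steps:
$q{\left(W \right)} = 3 - \sqrt{2} \sqrt{W}$ ($q{\left(W \right)} = 3 - \sqrt{W + W} = 3 - \sqrt{2 W} = 3 - \sqrt{2} \sqrt{W}$)
$Z = 2$ ($Z = 2 \cdot 1 = 2$)
$q{\left(7 \right)} \left(1 + Z\right) \left(-10 - 20\right) - 22 = \left(3 - \sqrt{2} \sqrt{7}\right) \left(1 + 2\right) \left(-10 - 20\right) - 22 = \left(3 - \sqrt{14}\right) 3 \left(-30\right) - 22 = \left(3 - \sqrt{14}\right) \left(-90\right) - 22 = \left(-270 + 90 \sqrt{14}\right) - 22 = -292 + 90 \sqrt{14}$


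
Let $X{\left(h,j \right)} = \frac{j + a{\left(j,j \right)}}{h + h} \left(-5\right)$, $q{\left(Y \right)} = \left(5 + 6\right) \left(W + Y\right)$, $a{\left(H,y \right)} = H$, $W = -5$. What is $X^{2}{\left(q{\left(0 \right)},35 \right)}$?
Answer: $\frac{1225}{121} \approx 10.124$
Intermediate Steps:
$q{\left(Y \right)} = -55 + 11 Y$ ($q{\left(Y \right)} = \left(5 + 6\right) \left(-5 + Y\right) = 11 \left(-5 + Y\right) = -55 + 11 Y$)
$X{\left(h,j \right)} = - \frac{5 j}{h}$ ($X{\left(h,j \right)} = \frac{j + j}{h + h} \left(-5\right) = \frac{2 j}{2 h} \left(-5\right) = 2 j \frac{1}{2 h} \left(-5\right) = \frac{j}{h} \left(-5\right) = - \frac{5 j}{h}$)
$X^{2}{\left(q{\left(0 \right)},35 \right)} = \left(\left(-5\right) 35 \frac{1}{-55 + 11 \cdot 0}\right)^{2} = \left(\left(-5\right) 35 \frac{1}{-55 + 0}\right)^{2} = \left(\left(-5\right) 35 \frac{1}{-55}\right)^{2} = \left(\left(-5\right) 35 \left(- \frac{1}{55}\right)\right)^{2} = \left(\frac{35}{11}\right)^{2} = \frac{1225}{121}$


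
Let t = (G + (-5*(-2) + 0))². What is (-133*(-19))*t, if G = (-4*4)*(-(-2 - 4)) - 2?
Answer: 19569088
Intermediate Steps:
G = -98 (G = -(-16)*(-6) - 2 = -16*6 - 2 = -96 - 2 = -98)
t = 7744 (t = (-98 + (-5*(-2) + 0))² = (-98 + (10 + 0))² = (-98 + 10)² = (-88)² = 7744)
(-133*(-19))*t = -133*(-19)*7744 = 2527*7744 = 19569088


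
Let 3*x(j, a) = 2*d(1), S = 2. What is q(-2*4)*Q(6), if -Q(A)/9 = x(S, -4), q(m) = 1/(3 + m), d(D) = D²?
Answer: 6/5 ≈ 1.2000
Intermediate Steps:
x(j, a) = ⅔ (x(j, a) = (2*1²)/3 = (2*1)/3 = (⅓)*2 = ⅔)
Q(A) = -6 (Q(A) = -9*⅔ = -6)
q(-2*4)*Q(6) = -6/(3 - 2*4) = -6/(3 - 8) = -6/(-5) = -⅕*(-6) = 6/5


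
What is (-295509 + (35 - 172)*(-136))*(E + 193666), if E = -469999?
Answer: 76510252041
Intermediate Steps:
(-295509 + (35 - 172)*(-136))*(E + 193666) = (-295509 + (35 - 172)*(-136))*(-469999 + 193666) = (-295509 - 137*(-136))*(-276333) = (-295509 + 18632)*(-276333) = -276877*(-276333) = 76510252041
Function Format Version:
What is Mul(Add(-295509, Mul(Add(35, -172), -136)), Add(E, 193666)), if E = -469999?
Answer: 76510252041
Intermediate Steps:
Mul(Add(-295509, Mul(Add(35, -172), -136)), Add(E, 193666)) = Mul(Add(-295509, Mul(Add(35, -172), -136)), Add(-469999, 193666)) = Mul(Add(-295509, Mul(-137, -136)), -276333) = Mul(Add(-295509, 18632), -276333) = Mul(-276877, -276333) = 76510252041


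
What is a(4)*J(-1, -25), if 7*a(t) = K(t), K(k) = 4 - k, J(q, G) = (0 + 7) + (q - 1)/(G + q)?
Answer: 0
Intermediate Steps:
J(q, G) = 7 + (-1 + q)/(G + q)
a(t) = 4/7 - t/7 (a(t) = (4 - t)/7 = 4/7 - t/7)
a(4)*J(-1, -25) = (4/7 - ⅐*4)*((-1 + 7*(-25) + 8*(-1))/(-25 - 1)) = (4/7 - 4/7)*((-1 - 175 - 8)/(-26)) = 0*(-1/26*(-184)) = 0*(92/13) = 0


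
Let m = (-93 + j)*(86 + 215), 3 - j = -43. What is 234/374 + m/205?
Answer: -2621504/38335 ≈ -68.384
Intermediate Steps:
j = 46 (j = 3 - 1*(-43) = 3 + 43 = 46)
m = -14147 (m = (-93 + 46)*(86 + 215) = -47*301 = -14147)
234/374 + m/205 = 234/374 - 14147/205 = 234*(1/374) - 14147*1/205 = 117/187 - 14147/205 = -2621504/38335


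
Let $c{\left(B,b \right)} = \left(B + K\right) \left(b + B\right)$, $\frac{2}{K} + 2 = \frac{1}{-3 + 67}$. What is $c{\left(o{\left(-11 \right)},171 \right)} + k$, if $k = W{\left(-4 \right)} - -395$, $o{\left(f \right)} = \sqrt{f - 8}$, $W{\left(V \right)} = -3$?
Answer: $\frac{25483}{127} + \frac{21589 i \sqrt{19}}{127} \approx 200.65 + 740.98 i$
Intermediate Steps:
$o{\left(f \right)} = \sqrt{-8 + f}$
$K = - \frac{128}{127}$ ($K = \frac{2}{-2 + \frac{1}{-3 + 67}} = \frac{2}{-2 + \frac{1}{64}} = \frac{2}{- \frac{127}{64}} = 2 \left(- \frac{64}{127}\right) = - \frac{128}{127} \approx -1.0079$)
$c{\left(B,b \right)} = \left(- \frac{128}{127} + B\right) \left(B + b\right)$ ($c{\left(B,b \right)} = \left(B - \frac{128}{127}\right) \left(b + B\right) = \left(- \frac{128}{127} + B\right) \left(B + b\right)$)
$k = 392$ ($k = -3 - -395 = -3 + 395 = 392$)
$c{\left(o{\left(-11 \right)},171 \right)} + k = \left(\left(\sqrt{-8 - 11}\right)^{2} - \frac{128 \sqrt{-8 - 11}}{127} - \frac{21888}{127} + \sqrt{-8 - 11} \cdot 171\right) + 392 = \left(\left(\sqrt{-19}\right)^{2} - \frac{128 \sqrt{-19}}{127} - \frac{21888}{127} + \sqrt{-19} \cdot 171\right) + 392 = \left(\left(i \sqrt{19}\right)^{2} - \frac{128 i \sqrt{19}}{127} - \frac{21888}{127} + i \sqrt{19} \cdot 171\right) + 392 = \left(-19 - \frac{128 i \sqrt{19}}{127} - \frac{21888}{127} + 171 i \sqrt{19}\right) + 392 = \left(- \frac{24301}{127} + \frac{21589 i \sqrt{19}}{127}\right) + 392 = \frac{25483}{127} + \frac{21589 i \sqrt{19}}{127}$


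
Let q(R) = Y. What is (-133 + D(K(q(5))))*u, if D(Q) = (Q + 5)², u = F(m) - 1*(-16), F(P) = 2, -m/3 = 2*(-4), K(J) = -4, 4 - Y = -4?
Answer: -2376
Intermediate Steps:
Y = 8 (Y = 4 - 1*(-4) = 4 + 4 = 8)
q(R) = 8
m = 24 (m = -6*(-4) = -3*(-8) = 24)
u = 18 (u = 2 - 1*(-16) = 2 + 16 = 18)
D(Q) = (5 + Q)²
(-133 + D(K(q(5))))*u = (-133 + (5 - 4)²)*18 = (-133 + 1²)*18 = (-133 + 1)*18 = -132*18 = -2376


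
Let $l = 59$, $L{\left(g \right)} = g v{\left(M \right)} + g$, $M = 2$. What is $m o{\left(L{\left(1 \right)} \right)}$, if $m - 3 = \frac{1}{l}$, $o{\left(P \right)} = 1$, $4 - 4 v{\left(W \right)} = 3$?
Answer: $\frac{178}{59} \approx 3.0169$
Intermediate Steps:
$v{\left(W \right)} = \frac{1}{4}$ ($v{\left(W \right)} = 1 - \frac{3}{4} = \frac{1}{4}$)
$L{\left(g \right)} = \frac{5 g}{4}$ ($L{\left(g \right)} = g \frac{1}{4} + g = \frac{g}{4} + g = \frac{5 g}{4}$)
$m = \frac{178}{59}$ ($m = 3 + \frac{1}{59} = \frac{178}{59} \approx 3.0169$)
$m o{\left(L{\left(1 \right)} \right)} = \frac{178}{59} \cdot 1 = \frac{178}{59}$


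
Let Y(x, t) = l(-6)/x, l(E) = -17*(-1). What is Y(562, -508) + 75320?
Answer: 42329857/562 ≈ 75320.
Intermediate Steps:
l(E) = 17
Y(x, t) = 17/x
Y(562, -508) + 75320 = 17/562 + 75320 = 42329857/562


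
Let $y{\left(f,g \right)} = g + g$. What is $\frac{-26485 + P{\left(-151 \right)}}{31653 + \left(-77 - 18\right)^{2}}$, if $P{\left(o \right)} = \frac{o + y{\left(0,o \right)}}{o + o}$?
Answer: $- \frac{52967}{81356} \approx -0.65105$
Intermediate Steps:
$y{\left(f,g \right)} = 2 g$
$P{\left(o \right)} = \frac{3}{2}$ ($P{\left(o \right)} = \frac{o + 2 o}{o + o} = \frac{3 o}{2 o} = 3 o \frac{1}{2 o} = \frac{3}{2}$)
$\frac{-26485 + P{\left(-151 \right)}}{31653 + \left(-77 - 18\right)^{2}} = \frac{-26485 + \frac{3}{2}}{31653 + \left(-77 - 18\right)^{2}} = - \frac{52967}{2 \left(31653 + \left(-95\right)^{2}\right)} = - \frac{52967}{2 \left(31653 + 9025\right)} = - \frac{52967}{2 \cdot 40678} = \left(- \frac{52967}{2}\right) \frac{1}{40678} = - \frac{52967}{81356}$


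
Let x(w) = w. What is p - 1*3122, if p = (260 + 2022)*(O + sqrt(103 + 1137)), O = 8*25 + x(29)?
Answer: 519456 + 4564*sqrt(310) ≈ 5.9981e+5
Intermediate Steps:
O = 229 (O = 8*25 + 29 = 200 + 29 = 229)
p = 522578 + 4564*sqrt(310) (p = (260 + 2022)*(229 + sqrt(103 + 1137)) = 2282*(229 + sqrt(1240)) = 2282*(229 + 2*sqrt(310)) = 522578 + 4564*sqrt(310) ≈ 6.0294e+5)
p - 1*3122 = (522578 + 4564*sqrt(310)) - 1*3122 = (522578 + 4564*sqrt(310)) - 3122 = 519456 + 4564*sqrt(310)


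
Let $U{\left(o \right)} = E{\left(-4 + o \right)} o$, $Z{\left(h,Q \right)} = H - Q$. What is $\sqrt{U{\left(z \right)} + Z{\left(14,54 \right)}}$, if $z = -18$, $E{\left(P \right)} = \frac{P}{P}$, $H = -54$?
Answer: $3 i \sqrt{14} \approx 11.225 i$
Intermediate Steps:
$Z{\left(h,Q \right)} = -54 - Q$
$E{\left(P \right)} = 1$
$U{\left(o \right)} = o$ ($U{\left(o \right)} = 1 o = o$)
$\sqrt{U{\left(z \right)} + Z{\left(14,54 \right)}} = \sqrt{-18 - 108} = \sqrt{-126} = 3 i \sqrt{14}$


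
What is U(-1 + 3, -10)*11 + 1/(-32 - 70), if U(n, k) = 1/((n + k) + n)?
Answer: -94/51 ≈ -1.8431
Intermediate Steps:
U(n, k) = 1/(k + 2*n) (U(n, k) = 1/((k + n) + n) = 1/(k + 2*n))
U(-1 + 3, -10)*11 + 1/(-32 - 70) = 11/(-10 + 2*(-1 + 3)) + 1/(-32 - 70) = 11/(-10 + 2*2) + 1/(-102) = 11/(-10 + 4) - 1/102 = 11/(-6) - 1/102 = -1/6*11 - 1/102 = -11/6 - 1/102 = -94/51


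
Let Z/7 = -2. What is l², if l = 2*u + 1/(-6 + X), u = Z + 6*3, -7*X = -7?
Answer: 1521/25 ≈ 60.840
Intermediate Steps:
Z = -14 (Z = 7*(-2) = -14)
X = 1 (X = -⅐*(-7) = 1)
u = 4 (u = -14 + 6*3 = -14 + 18 = 4)
l = 39/5 (l = 2*4 + 1/(-6 + 1) = 8 + 1/(-5) = 8 - ⅕ = 39/5 ≈ 7.8000)
l² = (39/5)² = 1521/25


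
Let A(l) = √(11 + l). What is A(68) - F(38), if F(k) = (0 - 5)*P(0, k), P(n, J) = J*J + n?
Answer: 7220 + √79 ≈ 7228.9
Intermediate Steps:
P(n, J) = n + J² (P(n, J) = J² + n = n + J²)
F(k) = -5*k² (F(k) = (0 - 5)*(0 + k²) = -5*k²)
A(68) - F(38) = √(11 + 68) - (-5)*38² = √79 - (-5)*1444 = √79 - 1*(-7220) = √79 + 7220 = 7220 + √79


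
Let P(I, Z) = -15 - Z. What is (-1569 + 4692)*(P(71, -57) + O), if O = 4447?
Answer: 14019147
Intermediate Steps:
(-1569 + 4692)*(P(71, -57) + O) = (-1569 + 4692)*((-15 - 1*(-57)) + 4447) = 3123*((-15 + 57) + 4447) = 3123*(42 + 4447) = 3123*4489 = 14019147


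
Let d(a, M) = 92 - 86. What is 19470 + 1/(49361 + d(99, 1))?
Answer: 961175491/49367 ≈ 19470.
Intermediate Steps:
d(a, M) = 6
19470 + 1/(49361 + d(99, 1)) = 19470 + 1/(49361 + 6) = 19470 + 1/49367 = 961175491/49367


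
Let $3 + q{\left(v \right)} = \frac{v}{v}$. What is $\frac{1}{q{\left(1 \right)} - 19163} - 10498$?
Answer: $- \frac{201194171}{19165} \approx -10498.0$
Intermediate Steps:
$q{\left(v \right)} = -2$ ($q{\left(v \right)} = -3 + \frac{v}{v} = -3 + 1 = -2$)
$\frac{1}{q{\left(1 \right)} - 19163} - 10498 = \frac{1}{-2 - 19163} - 10498 = \frac{1}{-19165} - 10498 = - \frac{1}{19165} - 10498 = - \frac{201194171}{19165}$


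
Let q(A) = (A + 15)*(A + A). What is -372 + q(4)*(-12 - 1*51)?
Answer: -9948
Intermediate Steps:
q(A) = 2*A*(15 + A) (q(A) = (15 + A)*(2*A) = 2*A*(15 + A))
-372 + q(4)*(-12 - 1*51) = -372 + (2*4*(15 + 4))*(-12 - 1*51) = -372 + (2*4*19)*(-12 - 51) = -372 + 152*(-63) = -372 - 9576 = -9948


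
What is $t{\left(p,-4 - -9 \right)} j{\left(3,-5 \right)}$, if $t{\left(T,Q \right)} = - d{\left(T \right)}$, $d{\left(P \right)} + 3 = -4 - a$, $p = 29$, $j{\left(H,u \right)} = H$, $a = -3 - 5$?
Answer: $-3$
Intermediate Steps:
$a = -8$ ($a = -3 - 5 = -8$)
$d{\left(P \right)} = 1$ ($d{\left(P \right)} = -3 - -4 = -3 + \left(-4 + 8\right) = -3 + 4 = 1$)
$t{\left(T,Q \right)} = -1$ ($t{\left(T,Q \right)} = \left(-1\right) 1 = -1$)
$t{\left(p,-4 - -9 \right)} j{\left(3,-5 \right)} = \left(-1\right) 3 = -3$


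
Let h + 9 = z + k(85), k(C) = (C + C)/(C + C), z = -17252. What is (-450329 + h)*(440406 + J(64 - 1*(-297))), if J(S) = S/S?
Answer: -205929468723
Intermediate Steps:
k(C) = 1 (k(C) = (2*C)/((2*C)) = (2*C)*(1/(2*C)) = 1)
h = -17260 (h = -9 + (-17252 + 1) = -9 - 17251 = -17260)
J(S) = 1
(-450329 + h)*(440406 + J(64 - 1*(-297))) = (-450329 - 17260)*(440406 + 1) = -467589*440407 = -205929468723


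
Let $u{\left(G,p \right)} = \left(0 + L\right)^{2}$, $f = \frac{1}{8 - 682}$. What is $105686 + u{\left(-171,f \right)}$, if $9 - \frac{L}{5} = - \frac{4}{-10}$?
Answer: $107535$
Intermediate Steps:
$L = 43$ ($L = 45 - 5 \left(- \frac{4}{-10}\right) = 45 - 5 \left(\left(-4\right) \left(- \frac{1}{10}\right)\right) = 45 - 2 = 43$)
$f = - \frac{1}{674}$ ($f = \frac{1}{-674} = - \frac{1}{674} \approx -0.0014837$)
$u{\left(G,p \right)} = 1849$ ($u{\left(G,p \right)} = \left(0 + 43\right)^{2} = 43^{2} = 1849$)
$105686 + u{\left(-171,f \right)} = 105686 + 1849 = 107535$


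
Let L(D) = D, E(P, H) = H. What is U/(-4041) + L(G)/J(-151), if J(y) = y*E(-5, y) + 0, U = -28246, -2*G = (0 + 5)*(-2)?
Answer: 644057251/92138841 ≈ 6.9901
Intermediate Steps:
G = 5 (G = -(0 + 5)*(-2)/2 = -5*(-2)/2 = -1/2*(-10) = 5)
J(y) = y**2 (J(y) = y*y + 0 = y**2 + 0 = y**2)
U/(-4041) + L(G)/J(-151) = -28246/(-4041) + 5/((-151)**2) = -28246*(-1/4041) + 5/22801 = 28246/4041 + 5*(1/22801) = 28246/4041 + 5/22801 = 644057251/92138841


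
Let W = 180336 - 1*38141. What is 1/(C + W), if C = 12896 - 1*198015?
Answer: -1/42924 ≈ -2.3297e-5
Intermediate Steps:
C = -185119 (C = 12896 - 198015 = -185119)
W = 142195 (W = 180336 - 38141 = 142195)
1/(C + W) = 1/(-185119 + 142195) = 1/(-42924) = -1/42924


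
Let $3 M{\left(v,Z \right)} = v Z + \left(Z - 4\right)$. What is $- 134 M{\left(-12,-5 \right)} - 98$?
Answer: $-2376$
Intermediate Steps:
$M{\left(v,Z \right)} = - \frac{4}{3} + \frac{Z}{3} + \frac{Z v}{3}$ ($M{\left(v,Z \right)} = \frac{v Z + \left(Z - 4\right)}{3} = \frac{Z v + \left(-4 + Z\right)}{3} = \frac{-4 + Z + Z v}{3} = - \frac{4}{3} + \frac{Z}{3} + \frac{Z v}{3}$)
$- 134 M{\left(-12,-5 \right)} - 98 = - 134 \left(- \frac{4}{3} + \frac{1}{3} \left(-5\right) + \frac{1}{3} \left(-5\right) \left(-12\right)\right) - 98 = - 134 \left(- \frac{4}{3} - \frac{5}{3} + 20\right) - 98 = \left(-134\right) 17 - 98 = -2278 - 98 = -2376$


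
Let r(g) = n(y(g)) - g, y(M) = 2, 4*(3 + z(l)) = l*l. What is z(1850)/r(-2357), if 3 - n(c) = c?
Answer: 427811/1179 ≈ 362.86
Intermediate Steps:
z(l) = -3 + l²/4 (z(l) = -3 + (l*l)/4 = -3 + l²/4)
n(c) = 3 - c
r(g) = 1 - g (r(g) = (3 - 1*2) - g = (3 - 2) - g = 1 - g)
z(1850)/r(-2357) = (-3 + (¼)*1850²)/(1 - 1*(-2357)) = (-3 + (¼)*3422500)/(1 + 2357) = (-3 + 855625)/2358 = 855622*(1/2358) = 427811/1179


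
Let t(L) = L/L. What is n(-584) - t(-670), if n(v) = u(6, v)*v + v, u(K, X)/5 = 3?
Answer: -9345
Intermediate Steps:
t(L) = 1
u(K, X) = 15 (u(K, X) = 5*3 = 15)
n(v) = 16*v (n(v) = 15*v + v = 16*v)
n(-584) - t(-670) = 16*(-584) - 1*1 = -9344 - 1 = -9345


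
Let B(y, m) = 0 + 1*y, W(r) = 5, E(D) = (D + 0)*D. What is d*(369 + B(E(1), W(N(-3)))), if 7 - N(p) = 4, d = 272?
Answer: 100640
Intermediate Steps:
N(p) = 3 (N(p) = 7 - 1*4 = 7 - 4 = 3)
E(D) = D² (E(D) = D*D = D²)
B(y, m) = y (B(y, m) = 0 + y = y)
d*(369 + B(E(1), W(N(-3)))) = 272*(369 + 1²) = 272*(369 + 1) = 272*370 = 100640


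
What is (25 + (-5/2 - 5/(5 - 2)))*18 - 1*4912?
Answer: -4537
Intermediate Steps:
(25 + (-5/2 - 5/(5 - 2)))*18 - 1*4912 = (25 + (-5*1/2 - 5/3))*18 - 4912 = (25 + (-5/2 - 5*1/3))*18 - 4912 = (25 + (-5/2 - 5/3))*18 - 4912 = (25 - 25/6)*18 - 4912 = (125/6)*18 - 4912 = 375 - 4912 = -4537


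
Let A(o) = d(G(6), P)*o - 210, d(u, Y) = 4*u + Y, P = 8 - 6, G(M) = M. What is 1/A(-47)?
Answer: -1/1432 ≈ -0.00069832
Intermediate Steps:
P = 2
d(u, Y) = Y + 4*u
A(o) = -210 + 26*o (A(o) = (2 + 4*6)*o - 210 = (2 + 24)*o - 210 = 26*o - 210 = -210 + 26*o)
1/A(-47) = 1/(-210 + 26*(-47)) = 1/(-210 - 1222) = 1/(-1432) = -1/1432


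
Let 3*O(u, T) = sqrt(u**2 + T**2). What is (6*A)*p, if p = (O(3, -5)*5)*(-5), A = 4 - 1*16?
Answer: 600*sqrt(34) ≈ 3498.6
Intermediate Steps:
A = -12 (A = 4 - 16 = -12)
O(u, T) = sqrt(T**2 + u**2)/3 (O(u, T) = sqrt(u**2 + T**2)/3 = sqrt(T**2 + u**2)/3)
p = -25*sqrt(34)/3 (p = ((sqrt((-5)**2 + 3**2)/3)*5)*(-5) = ((sqrt(25 + 9)/3)*5)*(-5) = ((sqrt(34)/3)*5)*(-5) = (5*sqrt(34)/3)*(-5) = -25*sqrt(34)/3 ≈ -48.591)
(6*A)*p = (6*(-12))*(-25*sqrt(34)/3) = -(-600)*sqrt(34) = 600*sqrt(34)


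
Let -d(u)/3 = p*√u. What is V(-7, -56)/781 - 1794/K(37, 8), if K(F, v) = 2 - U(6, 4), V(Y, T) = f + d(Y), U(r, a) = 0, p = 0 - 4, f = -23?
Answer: -700580/781 + 12*I*√7/781 ≈ -897.03 + 0.040652*I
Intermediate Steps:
p = -4
d(u) = 12*√u (d(u) = -(-12)*√u = 12*√u)
V(Y, T) = -23 + 12*√Y
K(F, v) = 2 (K(F, v) = 2 - 1*0 = 2 + 0 = 2)
V(-7, -56)/781 - 1794/K(37, 8) = (-23 + 12*√(-7))/781 - 1794/2 = (-23 + 12*(I*√7))*(1/781) - 1794*½ = (-23 + 12*I*√7)*(1/781) - 897 = (-23/781 + 12*I*√7/781) - 897 = -700580/781 + 12*I*√7/781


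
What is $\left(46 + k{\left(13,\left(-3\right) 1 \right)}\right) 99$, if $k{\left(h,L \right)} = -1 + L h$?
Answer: $594$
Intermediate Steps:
$\left(46 + k{\left(13,\left(-3\right) 1 \right)}\right) 99 = \left(46 + \left(-1 + \left(-3\right) 1 \cdot 13\right)\right) 99 = \left(46 - 40\right) 99 = 6 \cdot 99 = 594$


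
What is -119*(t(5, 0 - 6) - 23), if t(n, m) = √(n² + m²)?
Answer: 2737 - 119*√61 ≈ 1807.6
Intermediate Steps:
t(n, m) = √(m² + n²)
-119*(t(5, 0 - 6) - 23) = -119*(√((0 - 6)² + 5²) - 23) = -119*(√((-6)² + 25) - 23) = -119*(√(36 + 25) - 23) = -119*(√61 - 23) = -119*(-23 + √61) = 2737 - 119*√61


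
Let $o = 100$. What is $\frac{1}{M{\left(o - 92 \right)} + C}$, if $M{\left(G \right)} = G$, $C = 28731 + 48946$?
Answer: $\frac{1}{77685} \approx 1.2872 \cdot 10^{-5}$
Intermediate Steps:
$C = 77677$
$\frac{1}{M{\left(o - 92 \right)} + C} = \frac{1}{\left(100 - 92\right) + 77677} = \frac{1}{8 + 77677} = \frac{1}{77685}$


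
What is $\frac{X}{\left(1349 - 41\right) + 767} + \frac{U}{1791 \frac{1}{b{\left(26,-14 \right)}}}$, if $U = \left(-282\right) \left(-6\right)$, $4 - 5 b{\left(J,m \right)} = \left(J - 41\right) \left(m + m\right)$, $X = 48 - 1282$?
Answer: $- \frac{32701886}{412925} \approx -79.196$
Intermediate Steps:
$X = -1234$ ($X = 48 - 1282 = -1234$)
$b{\left(J,m \right)} = \frac{4}{5} - \frac{2 m \left(-41 + J\right)}{5}$ ($b{\left(J,m \right)} = \frac{4}{5} - \frac{\left(J - 41\right) \left(m + m\right)}{5} = \frac{4}{5} - \frac{\left(-41 + J\right) 2 m}{5} = \frac{4}{5} - \frac{2 m \left(-41 + J\right)}{5}$)
$U = 1692$
$\frac{X}{\left(1349 - 41\right) + 767} + \frac{U}{1791 \frac{1}{b{\left(26,-14 \right)}}} = - \frac{1234}{\left(1349 - 41\right) + 767} + \frac{1692}{1791 \frac{1}{\frac{4}{5} + \frac{82}{5} \left(-14\right) - \frac{52}{5} \left(-14\right)}} = - \frac{1234}{1308 + 767} + \frac{1692}{1791 \frac{1}{\frac{4}{5} - \frac{1148}{5} + \frac{728}{5}}} = - \frac{1234}{2075} + \frac{1692}{1791 \frac{1}{- \frac{416}{5}}} = \left(-1234\right) \frac{1}{2075} + \frac{1692}{1791 \left(- \frac{5}{416}\right)} = - \frac{1234}{2075} + \frac{1692}{- \frac{8955}{416}} = - \frac{1234}{2075} + 1692 \left(- \frac{416}{8955}\right) = - \frac{1234}{2075} - \frac{78208}{995} = - \frac{32701886}{412925}$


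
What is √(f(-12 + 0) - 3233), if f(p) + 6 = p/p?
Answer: I*√3238 ≈ 56.903*I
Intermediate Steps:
f(p) = -5 (f(p) = -6 + p/p = -6 + 1 = -5)
√(f(-12 + 0) - 3233) = √(-5 - 3233) = √(-3238) = I*√3238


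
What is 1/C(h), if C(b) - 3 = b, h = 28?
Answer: 1/31 ≈ 0.032258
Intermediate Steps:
C(b) = 3 + b
1/C(h) = 1/(3 + 28) = 1/31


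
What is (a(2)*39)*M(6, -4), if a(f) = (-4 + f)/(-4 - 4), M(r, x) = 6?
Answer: 117/2 ≈ 58.500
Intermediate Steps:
a(f) = 1/2 - f/8 (a(f) = (-4 + f)/(-8) = (-4 + f)*(-1/8) = 1/2 - f/8)
(a(2)*39)*M(6, -4) = ((1/2 - 1/8*2)*39)*6 = ((1/2 - 1/4)*39)*6 = ((1/4)*39)*6 = (39/4)*6 = 117/2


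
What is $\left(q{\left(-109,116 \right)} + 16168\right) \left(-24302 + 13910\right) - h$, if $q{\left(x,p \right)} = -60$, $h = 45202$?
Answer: $-167439538$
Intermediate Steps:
$\left(q{\left(-109,116 \right)} + 16168\right) \left(-24302 + 13910\right) - h = \left(-60 + 16168\right) \left(-24302 + 13910\right) - 45202 = 16108 \left(-10392\right) - 45202 = -167394336 - 45202 = -167439538$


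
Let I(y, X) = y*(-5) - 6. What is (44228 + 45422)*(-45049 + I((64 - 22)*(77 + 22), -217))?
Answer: -5903004250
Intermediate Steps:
I(y, X) = -6 - 5*y (I(y, X) = -5*y - 6 = -6 - 5*y)
(44228 + 45422)*(-45049 + I((64 - 22)*(77 + 22), -217)) = (44228 + 45422)*(-45049 + (-6 - 5*(64 - 22)*(77 + 22))) = 89650*(-45049 + (-6 - 210*99)) = 89650*(-45049 + (-6 - 5*4158)) = 89650*(-45049 + (-6 - 20790)) = 89650*(-45049 - 20796) = 89650*(-65845) = -5903004250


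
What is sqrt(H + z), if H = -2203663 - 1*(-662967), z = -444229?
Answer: 5*I*sqrt(79397) ≈ 1408.9*I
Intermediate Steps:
H = -1540696 (H = -2203663 + 662967 = -1540696)
sqrt(H + z) = sqrt(-1540696 - 444229) = sqrt(-1984925) = 5*I*sqrt(79397)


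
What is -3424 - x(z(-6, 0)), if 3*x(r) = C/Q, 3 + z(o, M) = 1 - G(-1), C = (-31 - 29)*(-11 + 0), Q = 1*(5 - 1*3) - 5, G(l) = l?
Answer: -10052/3 ≈ -3350.7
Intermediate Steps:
Q = -3 (Q = 1*(5 - 3) - 5 = 1*2 - 5 = 2 - 5 = -3)
C = 660 (C = -60*(-11) = 660)
z(o, M) = -1 (z(o, M) = -3 + (1 - 1*(-1)) = -3 + (1 + 1) = -3 + 2 = -1)
x(r) = -220/3 (x(r) = (660/(-3))/3 = (660*(-1/3))/3 = (1/3)*(-220) = -220/3)
-3424 - x(z(-6, 0)) = -3424 - 1*(-220/3) = -3424 + 220/3 = -10052/3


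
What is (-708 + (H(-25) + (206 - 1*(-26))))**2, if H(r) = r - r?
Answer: 226576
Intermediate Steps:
H(r) = 0
(-708 + (H(-25) + (206 - 1*(-26))))**2 = (-708 + (0 + (206 - 1*(-26))))**2 = (-708 + (0 + (206 + 26)))**2 = (-708 + (0 + 232))**2 = (-708 + 232)**2 = (-476)**2 = 226576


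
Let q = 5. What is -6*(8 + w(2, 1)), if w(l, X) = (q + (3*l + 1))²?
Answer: -912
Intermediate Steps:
w(l, X) = (6 + 3*l)² (w(l, X) = (5 + (3*l + 1))² = (5 + (1 + 3*l))² = (6 + 3*l)²)
-6*(8 + w(2, 1)) = -6*(8 + 9*(2 + 2)²) = -6*(8 + 9*4²) = -6*(8 + 9*16) = -6*(8 + 144) = -6*152 = -912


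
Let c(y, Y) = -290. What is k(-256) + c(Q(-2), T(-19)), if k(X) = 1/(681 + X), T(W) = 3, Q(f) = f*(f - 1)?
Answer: -123249/425 ≈ -290.00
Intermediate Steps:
Q(f) = f*(-1 + f)
k(-256) + c(Q(-2), T(-19)) = 1/(681 - 256) - 290 = 1/425 - 290 = -123249/425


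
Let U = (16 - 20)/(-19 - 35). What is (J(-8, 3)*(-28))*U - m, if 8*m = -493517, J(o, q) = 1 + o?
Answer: 13328095/216 ≈ 61704.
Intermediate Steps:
U = 2/27 (U = -4/(-54) = -4*(-1/54) = 2/27 ≈ 0.074074)
m = -493517/8 (m = (⅛)*(-493517) = -493517/8 ≈ -61690.)
(J(-8, 3)*(-28))*U - m = ((1 - 8)*(-28))*(2/27) - 1*(-493517/8) = -7*(-28)*(2/27) + 493517/8 = 196*(2/27) + 493517/8 = 392/27 + 493517/8 = 13328095/216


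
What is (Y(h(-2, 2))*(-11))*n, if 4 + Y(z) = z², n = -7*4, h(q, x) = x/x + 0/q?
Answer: -924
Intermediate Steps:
h(q, x) = 1 (h(q, x) = 1 + 0 = 1)
n = -28
Y(z) = -4 + z²
(Y(h(-2, 2))*(-11))*n = ((-4 + 1²)*(-11))*(-28) = ((-4 + 1)*(-11))*(-28) = -3*(-11)*(-28) = 33*(-28) = -924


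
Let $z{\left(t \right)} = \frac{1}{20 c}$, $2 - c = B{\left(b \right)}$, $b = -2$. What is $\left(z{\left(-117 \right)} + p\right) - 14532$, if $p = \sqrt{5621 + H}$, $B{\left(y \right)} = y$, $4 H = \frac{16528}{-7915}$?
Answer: $- \frac{1162559}{80} + \frac{\sqrt{352107346945}}{7915} \approx -14457.0$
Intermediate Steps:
$H = - \frac{4132}{7915}$ ($H = \frac{16528 \frac{1}{-7915}}{4} = \frac{16528 \left(- \frac{1}{7915}\right)}{4} = \frac{1}{4} \left(- \frac{16528}{7915}\right) = - \frac{4132}{7915} \approx -0.52205$)
$p = \frac{\sqrt{352107346945}}{7915}$ ($p = \sqrt{5621 - \frac{4132}{7915}} = \sqrt{\frac{44486083}{7915}} = \frac{\sqrt{352107346945}}{7915} \approx 74.97$)
$c = 4$ ($c = 2 - -2 = 2 + 2 = 4$)
$z{\left(t \right)} = \frac{1}{80}$ ($z{\left(t \right)} = \frac{1}{20 \cdot 4} = \frac{1}{80}$)
$\left(z{\left(-117 \right)} + p\right) - 14532 = \left(\frac{1}{80} + \frac{\sqrt{352107346945}}{7915}\right) - 14532 = - \frac{1162559}{80} + \frac{\sqrt{352107346945}}{7915}$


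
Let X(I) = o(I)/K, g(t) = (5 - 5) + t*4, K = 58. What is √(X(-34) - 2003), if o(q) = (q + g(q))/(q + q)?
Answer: I*√6737947/58 ≈ 44.754*I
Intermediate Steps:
g(t) = 4*t (g(t) = 0 + 4*t = 4*t)
o(q) = 5/2 (o(q) = (q + 4*q)/(q + q) = (5*q)/((2*q)) = (5*q)*(1/(2*q)) = 5/2)
X(I) = 5/116 (X(I) = (5/2)/58 = (5/2)*(1/58) = 5/116)
√(X(-34) - 2003) = √(5/116 - 2003) = √(-232343/116) = I*√6737947/58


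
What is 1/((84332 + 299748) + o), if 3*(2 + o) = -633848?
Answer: 3/518386 ≈ 5.7872e-6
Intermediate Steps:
o = -633854/3 (o = -2 + (⅓)*(-633848) = -2 - 633848/3 = -633854/3 ≈ -2.1128e+5)
1/((84332 + 299748) + o) = 1/((84332 + 299748) - 633854/3) = 1/(384080 - 633854/3) = 1/(518386/3) = 3/518386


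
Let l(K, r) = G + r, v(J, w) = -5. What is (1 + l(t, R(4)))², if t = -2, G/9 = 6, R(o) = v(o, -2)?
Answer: 2500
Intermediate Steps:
R(o) = -5
G = 54 (G = 9*6 = 54)
l(K, r) = 54 + r
(1 + l(t, R(4)))² = (1 + (54 - 5))² = (1 + 49)² = 50² = 2500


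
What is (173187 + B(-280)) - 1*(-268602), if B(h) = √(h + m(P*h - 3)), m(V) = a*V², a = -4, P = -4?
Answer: 441789 + 2*I*√1247759 ≈ 4.4179e+5 + 2234.1*I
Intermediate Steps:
m(V) = -4*V²
B(h) = √(h - 4*(-3 - 4*h)²) (B(h) = √(h - 4*(-4*h - 3)²) = √(h - 4*(-3 - 4*h)²))
(173187 + B(-280)) - 1*(-268602) = (173187 + √(-280 - 4*(3 + 4*(-280))²)) - 1*(-268602) = (173187 + √(-280 - 4*(3 - 1120)²)) + 268602 = (173187 + √(-280 - 4*(-1117)²)) + 268602 = (173187 + √(-280 - 4*1247689)) + 268602 = (173187 + √(-280 - 4990756)) + 268602 = (173187 + √(-4991036)) + 268602 = (173187 + 2*I*√1247759) + 268602 = 441789 + 2*I*√1247759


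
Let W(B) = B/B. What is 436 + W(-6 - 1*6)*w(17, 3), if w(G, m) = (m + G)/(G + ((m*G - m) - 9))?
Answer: 6109/14 ≈ 436.36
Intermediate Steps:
W(B) = 1
w(G, m) = (G + m)/(-9 + G - m + G*m) (w(G, m) = (G + m)/(G + ((G*m - m) - 9)) = (G + m)/(G + ((-m + G*m) - 9)) = (G + m)/(G + (-9 - m + G*m)) = (G + m)/(-9 + G - m + G*m))
436 + W(-6 - 1*6)*w(17, 3) = 436 + 1*((17 + 3)/(-9 + 17 - 1*3 + 17*3)) = 436 + 1*(20/(-9 + 17 - 3 + 51)) = 436 + 1*(20/56) = 436 + 1*((1/56)*20) = 436 + 1*(5/14) = 436 + 5/14 = 6109/14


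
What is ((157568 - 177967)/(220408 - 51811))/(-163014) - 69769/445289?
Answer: -147499937194307/941398195025574 ≈ -0.15668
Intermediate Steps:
((157568 - 177967)/(220408 - 51811))/(-163014) - 69769/445289 = -20399/168597*(-1/163014) - 69769*1/445289 = -20399*1/168597*(-1/163014) - 69769/445289 = -20399/168597*(-1/163014) - 69769/445289 = 20399/27483671358 - 69769/445289 = -147499937194307/941398195025574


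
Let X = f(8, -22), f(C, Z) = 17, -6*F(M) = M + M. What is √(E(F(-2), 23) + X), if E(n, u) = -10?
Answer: √7 ≈ 2.6458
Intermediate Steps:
F(M) = -M/3 (F(M) = -(M + M)/6 = -M/3)
X = 17
√(E(F(-2), 23) + X) = √(-10 + 17) = √7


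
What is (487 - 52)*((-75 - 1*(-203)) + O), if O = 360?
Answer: 212280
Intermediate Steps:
(487 - 52)*((-75 - 1*(-203)) + O) = (487 - 52)*((-75 - 1*(-203)) + 360) = 435*((-75 + 203) + 360) = 435*(128 + 360) = 435*488 = 212280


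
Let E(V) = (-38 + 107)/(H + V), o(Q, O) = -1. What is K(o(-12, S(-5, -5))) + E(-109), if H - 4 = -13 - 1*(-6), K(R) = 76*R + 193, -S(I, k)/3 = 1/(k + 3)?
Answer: 13035/112 ≈ 116.38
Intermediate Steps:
S(I, k) = -3/(3 + k) (S(I, k) = -3/(k + 3) = -3/(3 + k))
K(R) = 193 + 76*R
H = -3 (H = 4 + (-13 - 1*(-6)) = 4 + (-13 + 6) = 4 - 7 = -3)
E(V) = 69/(-3 + V) (E(V) = (-38 + 107)/(-3 + V) = 69/(-3 + V))
K(o(-12, S(-5, -5))) + E(-109) = (193 + 76*(-1)) + 69/(-3 - 109) = (193 - 76) + 69/(-112) = 117 + 69*(-1/112) = 117 - 69/112 = 13035/112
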